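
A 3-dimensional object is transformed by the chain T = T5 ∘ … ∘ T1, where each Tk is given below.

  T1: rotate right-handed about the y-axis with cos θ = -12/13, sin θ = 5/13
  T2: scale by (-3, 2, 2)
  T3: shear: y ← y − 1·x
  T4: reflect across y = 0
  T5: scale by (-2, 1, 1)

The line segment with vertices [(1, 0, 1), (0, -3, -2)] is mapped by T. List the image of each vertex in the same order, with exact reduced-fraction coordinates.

T1 rotate right-handed about the y-axis with cos θ = -12/13, sin θ = 5/13: (1, 0, 1) → (-7/13, 0, -17/13); (0, -3, -2) → (-10/13, -3, 24/13)
T2 scale by (-3, 2, 2): (-7/13, 0, -17/13) → (21/13, 0, -34/13); (-10/13, -3, 24/13) → (30/13, -6, 48/13)
T3 shear: y ← y − 1·x: (21/13, 0, -34/13) → (21/13, -21/13, -34/13); (30/13, -6, 48/13) → (30/13, -108/13, 48/13)
T4 reflect across y = 0: (21/13, -21/13, -34/13) → (21/13, 21/13, -34/13); (30/13, -108/13, 48/13) → (30/13, 108/13, 48/13)
T5 scale by (-2, 1, 1): (21/13, 21/13, -34/13) → (-42/13, 21/13, -34/13); (30/13, 108/13, 48/13) → (-60/13, 108/13, 48/13)

image vertices: (-42/13, 21/13, -34/13), (-60/13, 108/13, 48/13)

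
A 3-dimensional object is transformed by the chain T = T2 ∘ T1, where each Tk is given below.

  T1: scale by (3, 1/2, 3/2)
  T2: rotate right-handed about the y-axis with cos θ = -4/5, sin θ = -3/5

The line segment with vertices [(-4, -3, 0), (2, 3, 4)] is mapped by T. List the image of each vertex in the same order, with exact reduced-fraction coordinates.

T1 scale by (3, 1/2, 3/2): (-4, -3, 0) → (-12, -3/2, 0); (2, 3, 4) → (6, 3/2, 6)
T2 rotate right-handed about the y-axis with cos θ = -4/5, sin θ = -3/5: (-12, -3/2, 0) → (48/5, -3/2, -36/5); (6, 3/2, 6) → (-42/5, 3/2, -6/5)

image vertices: (48/5, -3/2, -36/5), (-42/5, 3/2, -6/5)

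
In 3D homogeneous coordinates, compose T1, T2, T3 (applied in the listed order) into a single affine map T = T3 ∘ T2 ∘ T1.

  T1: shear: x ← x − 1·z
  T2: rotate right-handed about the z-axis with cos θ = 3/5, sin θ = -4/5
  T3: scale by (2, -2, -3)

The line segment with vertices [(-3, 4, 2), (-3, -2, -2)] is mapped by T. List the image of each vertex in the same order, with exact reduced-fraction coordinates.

T1 shear: x ← x − 1·z: (-3, 4, 2) → (-5, 4, 2); (-3, -2, -2) → (-1, -2, -2)
T2 rotate right-handed about the z-axis with cos θ = 3/5, sin θ = -4/5: (-5, 4, 2) → (1/5, 32/5, 2); (-1, -2, -2) → (-11/5, -2/5, -2)
T3 scale by (2, -2, -3): (1/5, 32/5, 2) → (2/5, -64/5, -6); (-11/5, -2/5, -2) → (-22/5, 4/5, 6)

image vertices: (2/5, -64/5, -6), (-22/5, 4/5, 6)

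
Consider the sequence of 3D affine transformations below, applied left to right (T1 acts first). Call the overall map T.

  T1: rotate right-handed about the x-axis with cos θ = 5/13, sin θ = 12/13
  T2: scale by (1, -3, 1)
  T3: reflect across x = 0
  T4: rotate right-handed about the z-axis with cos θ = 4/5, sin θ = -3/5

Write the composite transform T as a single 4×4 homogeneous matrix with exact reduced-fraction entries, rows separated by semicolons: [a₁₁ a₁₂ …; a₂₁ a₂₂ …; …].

T = [-4/5 -9/13 108/65 0; 3/5 -12/13 144/65 0; 0 12/13 5/13 0; 0 0 0 1]

T1 = [1 0 0 0; 0 5/13 -12/13 0; 0 12/13 5/13 0; 0 0 0 1]
T2·T1 = [1 0 0 0; 0 -15/13 36/13 0; 0 12/13 5/13 0; 0 0 0 1]
T3·…·T1 = [-1 0 0 0; 0 -15/13 36/13 0; 0 12/13 5/13 0; 0 0 0 1]
T4·…·T1 = [-4/5 -9/13 108/65 0; 3/5 -12/13 144/65 0; 0 12/13 5/13 0; 0 0 0 1]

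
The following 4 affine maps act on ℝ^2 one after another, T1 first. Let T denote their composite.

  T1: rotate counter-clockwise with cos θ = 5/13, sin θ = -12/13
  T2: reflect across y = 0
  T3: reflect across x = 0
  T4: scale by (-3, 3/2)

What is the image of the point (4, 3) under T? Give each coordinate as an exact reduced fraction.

T(p) = (168/13, 99/26)

T1 rotate counter-clockwise with cos θ = 5/13, sin θ = -12/13: (4, 3) → (56/13, -33/13)
T2 reflect across y = 0: (56/13, -33/13) → (56/13, 33/13)
T3 reflect across x = 0: (56/13, 33/13) → (-56/13, 33/13)
T4 scale by (-3, 3/2): (-56/13, 33/13) → (168/13, 99/26)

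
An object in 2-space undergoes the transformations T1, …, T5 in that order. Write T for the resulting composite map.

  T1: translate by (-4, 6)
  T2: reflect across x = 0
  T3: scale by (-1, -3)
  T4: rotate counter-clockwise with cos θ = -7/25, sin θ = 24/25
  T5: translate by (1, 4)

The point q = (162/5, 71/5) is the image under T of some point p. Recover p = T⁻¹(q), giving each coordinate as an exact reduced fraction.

p = (5, 5)

T1 = [1 0 -4; 0 1 6; 0 0 1]
T2·T1 = [-1 0 4; 0 1 6; 0 0 1]
T3·…·T1 = [1 0 -4; 0 -3 -18; 0 0 1]
T4·…·T1 = [-7/25 72/25 92/5; 24/25 21/25 6/5; 0 0 1]
T5·…·T1 = [-7/25 72/25 97/5; 24/25 21/25 26/5; 0 0 1]
det M = -3; M⁻¹ = [-7/25 24/25 11/25; 8/25 7/75 -502/75; 0 0 1]
M⁻¹ · (162/5, 71/5)ᵀ = (5, 5)ᵀ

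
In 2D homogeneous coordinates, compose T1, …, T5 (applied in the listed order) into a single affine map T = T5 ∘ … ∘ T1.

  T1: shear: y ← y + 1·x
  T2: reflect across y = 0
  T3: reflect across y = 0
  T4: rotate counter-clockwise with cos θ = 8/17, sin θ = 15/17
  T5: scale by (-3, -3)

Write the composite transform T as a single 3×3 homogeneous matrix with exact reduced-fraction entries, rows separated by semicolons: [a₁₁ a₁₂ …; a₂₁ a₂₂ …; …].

T = [21/17 45/17 0; -69/17 -24/17 0; 0 0 1]

T1 = [1 0 0; 1 1 0; 0 0 1]
T2·T1 = [1 0 0; -1 -1 0; 0 0 1]
T3·…·T1 = [1 0 0; 1 1 0; 0 0 1]
T4·…·T1 = [-7/17 -15/17 0; 23/17 8/17 0; 0 0 1]
T5·…·T1 = [21/17 45/17 0; -69/17 -24/17 0; 0 0 1]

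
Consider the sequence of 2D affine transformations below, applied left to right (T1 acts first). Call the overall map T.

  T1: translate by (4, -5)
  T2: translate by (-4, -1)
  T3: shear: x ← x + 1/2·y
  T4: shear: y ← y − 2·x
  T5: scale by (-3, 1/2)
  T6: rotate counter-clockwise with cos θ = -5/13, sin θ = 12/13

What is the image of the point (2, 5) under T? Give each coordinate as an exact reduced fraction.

T(p) = (93/26, -44/13)

T1 translate by (4, -5): (2, 5) → (6, 0)
T2 translate by (-4, -1): (6, 0) → (2, -1)
T3 shear: x ← x + 1/2·y: (2, -1) → (3/2, -1)
T4 shear: y ← y − 2·x: (3/2, -1) → (3/2, -4)
T5 scale by (-3, 1/2): (3/2, -4) → (-9/2, -2)
T6 rotate counter-clockwise with cos θ = -5/13, sin θ = 12/13: (-9/2, -2) → (93/26, -44/13)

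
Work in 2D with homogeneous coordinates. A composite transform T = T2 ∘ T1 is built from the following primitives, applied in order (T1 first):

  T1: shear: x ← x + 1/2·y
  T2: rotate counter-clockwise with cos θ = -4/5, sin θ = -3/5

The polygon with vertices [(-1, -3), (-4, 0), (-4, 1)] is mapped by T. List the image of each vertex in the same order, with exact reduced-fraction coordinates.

image vertices: (1/5, 39/10), (16/5, 12/5), (17/5, 13/10)

T1 shear: x ← x + 1/2·y: (-1, -3) → (-5/2, -3); (-4, 0) → (-4, 0); (-4, 1) → (-7/2, 1)
T2 rotate counter-clockwise with cos θ = -4/5, sin θ = -3/5: (-5/2, -3) → (1/5, 39/10); (-4, 0) → (16/5, 12/5); (-7/2, 1) → (17/5, 13/10)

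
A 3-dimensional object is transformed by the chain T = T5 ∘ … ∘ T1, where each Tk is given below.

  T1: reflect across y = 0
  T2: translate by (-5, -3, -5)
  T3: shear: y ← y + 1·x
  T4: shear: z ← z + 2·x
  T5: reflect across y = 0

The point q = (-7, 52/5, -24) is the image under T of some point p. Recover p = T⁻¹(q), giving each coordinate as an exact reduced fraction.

p = (-2, 2/5, -5)

T1 = [1 0 0 0; 0 -1 0 0; 0 0 1 0; 0 0 0 1]
T2·T1 = [1 0 0 -5; 0 -1 0 -3; 0 0 1 -5; 0 0 0 1]
T3·…·T1 = [1 0 0 -5; 1 -1 0 -8; 0 0 1 -5; 0 0 0 1]
T4·…·T1 = [1 0 0 -5; 1 -1 0 -8; 2 0 1 -15; 0 0 0 1]
T5·…·T1 = [1 0 0 -5; -1 1 0 8; 2 0 1 -15; 0 0 0 1]
det M = 1; M⁻¹ = [1 0 0 5; 1 1 0 -3; -2 0 1 5; 0 0 0 1]
M⁻¹ · (-7, 52/5, -24)ᵀ = (-2, 2/5, -5)ᵀ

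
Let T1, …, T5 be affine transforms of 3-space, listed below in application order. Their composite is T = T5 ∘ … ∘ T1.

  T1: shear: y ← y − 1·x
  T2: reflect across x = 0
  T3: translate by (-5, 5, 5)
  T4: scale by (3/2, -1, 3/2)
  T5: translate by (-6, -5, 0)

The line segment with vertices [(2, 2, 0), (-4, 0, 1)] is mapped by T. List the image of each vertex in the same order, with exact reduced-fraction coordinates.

T1 shear: y ← y − 1·x: (2, 2, 0) → (2, 0, 0); (-4, 0, 1) → (-4, 4, 1)
T2 reflect across x = 0: (2, 0, 0) → (-2, 0, 0); (-4, 4, 1) → (4, 4, 1)
T3 translate by (-5, 5, 5): (-2, 0, 0) → (-7, 5, 5); (4, 4, 1) → (-1, 9, 6)
T4 scale by (3/2, -1, 3/2): (-7, 5, 5) → (-21/2, -5, 15/2); (-1, 9, 6) → (-3/2, -9, 9)
T5 translate by (-6, -5, 0): (-21/2, -5, 15/2) → (-33/2, -10, 15/2); (-3/2, -9, 9) → (-15/2, -14, 9)

image vertices: (-33/2, -10, 15/2), (-15/2, -14, 9)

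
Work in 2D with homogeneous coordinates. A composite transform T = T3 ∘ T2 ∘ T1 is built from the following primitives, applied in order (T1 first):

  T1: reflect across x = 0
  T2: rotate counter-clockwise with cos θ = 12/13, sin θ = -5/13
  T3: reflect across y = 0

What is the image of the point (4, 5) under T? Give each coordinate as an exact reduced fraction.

T(p) = (-23/13, -80/13)

T1 reflect across x = 0: (4, 5) → (-4, 5)
T2 rotate counter-clockwise with cos θ = 12/13, sin θ = -5/13: (-4, 5) → (-23/13, 80/13)
T3 reflect across y = 0: (-23/13, 80/13) → (-23/13, -80/13)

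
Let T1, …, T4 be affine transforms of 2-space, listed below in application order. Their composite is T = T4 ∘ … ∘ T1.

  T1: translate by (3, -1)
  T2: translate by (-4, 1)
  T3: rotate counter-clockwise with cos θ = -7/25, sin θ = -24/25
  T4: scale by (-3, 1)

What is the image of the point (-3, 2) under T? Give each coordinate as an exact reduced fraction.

T(p) = (-228/25, 82/25)

T1 translate by (3, -1): (-3, 2) → (0, 1)
T2 translate by (-4, 1): (0, 1) → (-4, 2)
T3 rotate counter-clockwise with cos θ = -7/25, sin θ = -24/25: (-4, 2) → (76/25, 82/25)
T4 scale by (-3, 1): (76/25, 82/25) → (-228/25, 82/25)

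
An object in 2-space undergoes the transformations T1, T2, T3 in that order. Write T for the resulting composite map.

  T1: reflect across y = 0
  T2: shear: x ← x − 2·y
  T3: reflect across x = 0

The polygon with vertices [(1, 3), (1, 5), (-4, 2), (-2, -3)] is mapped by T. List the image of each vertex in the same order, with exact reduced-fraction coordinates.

image vertices: (-7, -3), (-11, -5), (0, -2), (8, 3)

T1 reflect across y = 0: (1, 3) → (1, -3); (1, 5) → (1, -5); (-4, 2) → (-4, -2); (-2, -3) → (-2, 3)
T2 shear: x ← x − 2·y: (1, -3) → (7, -3); (1, -5) → (11, -5); (-4, -2) → (0, -2); (-2, 3) → (-8, 3)
T3 reflect across x = 0: (7, -3) → (-7, -3); (11, -5) → (-11, -5); (0, -2) → (0, -2); (-8, 3) → (8, 3)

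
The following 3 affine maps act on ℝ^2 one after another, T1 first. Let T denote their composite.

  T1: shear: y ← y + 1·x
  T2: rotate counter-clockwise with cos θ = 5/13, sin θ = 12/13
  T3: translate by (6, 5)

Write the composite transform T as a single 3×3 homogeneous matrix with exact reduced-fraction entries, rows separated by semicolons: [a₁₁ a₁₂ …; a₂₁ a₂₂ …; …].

T = [-7/13 -12/13 6; 17/13 5/13 5; 0 0 1]

T1 = [1 0 0; 1 1 0; 0 0 1]
T2·T1 = [-7/13 -12/13 0; 17/13 5/13 0; 0 0 1]
T3·…·T1 = [-7/13 -12/13 6; 17/13 5/13 5; 0 0 1]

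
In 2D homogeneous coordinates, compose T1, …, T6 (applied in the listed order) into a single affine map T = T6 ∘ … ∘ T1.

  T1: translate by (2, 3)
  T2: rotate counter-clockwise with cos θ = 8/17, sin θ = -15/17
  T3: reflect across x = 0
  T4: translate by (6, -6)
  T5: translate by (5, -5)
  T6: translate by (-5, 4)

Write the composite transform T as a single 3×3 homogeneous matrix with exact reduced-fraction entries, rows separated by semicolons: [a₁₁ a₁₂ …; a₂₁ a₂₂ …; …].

T1 = [1 0 2; 0 1 3; 0 0 1]
T2·T1 = [8/17 15/17 61/17; -15/17 8/17 -6/17; 0 0 1]
T3·…·T1 = [-8/17 -15/17 -61/17; -15/17 8/17 -6/17; 0 0 1]
T4·…·T1 = [-8/17 -15/17 41/17; -15/17 8/17 -108/17; 0 0 1]
T5·…·T1 = [-8/17 -15/17 126/17; -15/17 8/17 -193/17; 0 0 1]
T6·…·T1 = [-8/17 -15/17 41/17; -15/17 8/17 -125/17; 0 0 1]

T = [-8/17 -15/17 41/17; -15/17 8/17 -125/17; 0 0 1]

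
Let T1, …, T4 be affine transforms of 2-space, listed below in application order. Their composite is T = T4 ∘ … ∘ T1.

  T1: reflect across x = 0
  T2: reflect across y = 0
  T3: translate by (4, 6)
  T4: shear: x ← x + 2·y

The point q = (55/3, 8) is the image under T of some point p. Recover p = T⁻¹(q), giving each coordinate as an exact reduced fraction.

T1 = [-1 0 0; 0 1 0; 0 0 1]
T2·T1 = [-1 0 0; 0 -1 0; 0 0 1]
T3·…·T1 = [-1 0 4; 0 -1 6; 0 0 1]
T4·…·T1 = [-1 -2 16; 0 -1 6; 0 0 1]
det M = 1; M⁻¹ = [-1 2 4; 0 -1 6; 0 0 1]
M⁻¹ · (55/3, 8)ᵀ = (5/3, -2)ᵀ

p = (5/3, -2)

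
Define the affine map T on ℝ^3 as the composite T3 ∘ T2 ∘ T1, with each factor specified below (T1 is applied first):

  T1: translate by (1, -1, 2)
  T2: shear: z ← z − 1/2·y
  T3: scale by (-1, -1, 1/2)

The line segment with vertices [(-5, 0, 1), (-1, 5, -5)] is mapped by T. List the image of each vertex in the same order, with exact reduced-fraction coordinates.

T1 translate by (1, -1, 2): (-5, 0, 1) → (-4, -1, 3); (-1, 5, -5) → (0, 4, -3)
T2 shear: z ← z − 1/2·y: (-4, -1, 3) → (-4, -1, 7/2); (0, 4, -3) → (0, 4, -5)
T3 scale by (-1, -1, 1/2): (-4, -1, 7/2) → (4, 1, 7/4); (0, 4, -5) → (0, -4, -5/2)

image vertices: (4, 1, 7/4), (0, -4, -5/2)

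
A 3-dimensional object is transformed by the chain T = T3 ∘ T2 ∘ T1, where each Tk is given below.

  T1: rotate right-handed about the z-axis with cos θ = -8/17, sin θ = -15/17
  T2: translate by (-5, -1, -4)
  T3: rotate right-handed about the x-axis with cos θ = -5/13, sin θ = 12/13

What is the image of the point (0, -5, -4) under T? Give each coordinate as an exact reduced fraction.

T1 rotate right-handed about the z-axis with cos θ = -8/17, sin θ = -15/17: (0, -5, -4) → (-75/17, 40/17, -4)
T2 translate by (-5, -1, -4): (-75/17, 40/17, -4) → (-160/17, 23/17, -8)
T3 rotate right-handed about the x-axis with cos θ = -5/13, sin θ = 12/13: (-160/17, 23/17, -8) → (-160/17, 1517/221, 956/221)

T(p) = (-160/17, 1517/221, 956/221)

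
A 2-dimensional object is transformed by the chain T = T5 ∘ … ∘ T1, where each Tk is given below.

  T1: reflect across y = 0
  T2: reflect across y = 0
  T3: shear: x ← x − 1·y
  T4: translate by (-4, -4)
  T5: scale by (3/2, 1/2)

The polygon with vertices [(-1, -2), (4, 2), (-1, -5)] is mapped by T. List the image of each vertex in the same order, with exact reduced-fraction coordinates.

T1 reflect across y = 0: (-1, -2) → (-1, 2); (4, 2) → (4, -2); (-1, -5) → (-1, 5)
T2 reflect across y = 0: (-1, 2) → (-1, -2); (4, -2) → (4, 2); (-1, 5) → (-1, -5)
T3 shear: x ← x − 1·y: (-1, -2) → (1, -2); (4, 2) → (2, 2); (-1, -5) → (4, -5)
T4 translate by (-4, -4): (1, -2) → (-3, -6); (2, 2) → (-2, -2); (4, -5) → (0, -9)
T5 scale by (3/2, 1/2): (-3, -6) → (-9/2, -3); (-2, -2) → (-3, -1); (0, -9) → (0, -9/2)

image vertices: (-9/2, -3), (-3, -1), (0, -9/2)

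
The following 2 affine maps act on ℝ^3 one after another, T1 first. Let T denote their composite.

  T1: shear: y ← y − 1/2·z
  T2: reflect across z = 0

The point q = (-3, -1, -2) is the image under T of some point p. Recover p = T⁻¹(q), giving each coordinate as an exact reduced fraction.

T1 = [1 0 0 0; 0 1 -1/2 0; 0 0 1 0; 0 0 0 1]
T2·T1 = [1 0 0 0; 0 1 -1/2 0; 0 0 -1 0; 0 0 0 1]
det M = -1; M⁻¹ = [1 0 0 0; 0 1 -1/2 0; 0 0 -1 0; 0 0 0 1]
M⁻¹ · (-3, -1, -2)ᵀ = (-3, 0, 2)ᵀ

p = (-3, 0, 2)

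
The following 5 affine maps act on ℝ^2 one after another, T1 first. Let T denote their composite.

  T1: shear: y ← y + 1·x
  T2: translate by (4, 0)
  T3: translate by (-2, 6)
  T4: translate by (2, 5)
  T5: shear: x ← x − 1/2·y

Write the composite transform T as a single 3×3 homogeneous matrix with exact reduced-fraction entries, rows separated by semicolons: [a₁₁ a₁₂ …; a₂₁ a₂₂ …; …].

T1 = [1 0 0; 1 1 0; 0 0 1]
T2·T1 = [1 0 4; 1 1 0; 0 0 1]
T3·…·T1 = [1 0 2; 1 1 6; 0 0 1]
T4·…·T1 = [1 0 4; 1 1 11; 0 0 1]
T5·…·T1 = [1/2 -1/2 -3/2; 1 1 11; 0 0 1]

T = [1/2 -1/2 -3/2; 1 1 11; 0 0 1]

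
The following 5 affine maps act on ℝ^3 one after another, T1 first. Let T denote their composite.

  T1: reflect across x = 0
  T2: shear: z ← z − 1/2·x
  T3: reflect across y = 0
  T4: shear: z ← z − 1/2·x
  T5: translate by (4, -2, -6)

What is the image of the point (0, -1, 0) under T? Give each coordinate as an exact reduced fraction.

T(p) = (4, -1, -6)

T1 reflect across x = 0: (0, -1, 0) → (0, -1, 0)
T2 shear: z ← z − 1/2·x: (0, -1, 0) → (0, -1, 0)
T3 reflect across y = 0: (0, -1, 0) → (0, 1, 0)
T4 shear: z ← z − 1/2·x: (0, 1, 0) → (0, 1, 0)
T5 translate by (4, -2, -6): (0, 1, 0) → (4, -1, -6)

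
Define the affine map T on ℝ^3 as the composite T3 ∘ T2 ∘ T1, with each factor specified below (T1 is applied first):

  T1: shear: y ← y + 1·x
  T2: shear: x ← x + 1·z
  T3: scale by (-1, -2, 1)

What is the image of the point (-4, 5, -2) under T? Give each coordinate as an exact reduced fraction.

T1 shear: y ← y + 1·x: (-4, 5, -2) → (-4, 1, -2)
T2 shear: x ← x + 1·z: (-4, 1, -2) → (-6, 1, -2)
T3 scale by (-1, -2, 1): (-6, 1, -2) → (6, -2, -2)

T(p) = (6, -2, -2)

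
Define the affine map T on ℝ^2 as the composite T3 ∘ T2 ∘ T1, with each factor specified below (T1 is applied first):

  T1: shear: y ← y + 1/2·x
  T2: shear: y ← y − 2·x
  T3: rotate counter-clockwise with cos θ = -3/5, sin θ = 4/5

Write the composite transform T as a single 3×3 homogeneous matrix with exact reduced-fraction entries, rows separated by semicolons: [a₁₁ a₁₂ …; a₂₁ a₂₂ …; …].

T1 = [1 0 0; 1/2 1 0; 0 0 1]
T2·T1 = [1 0 0; -3/2 1 0; 0 0 1]
T3·…·T1 = [3/5 -4/5 0; 17/10 -3/5 0; 0 0 1]

T = [3/5 -4/5 0; 17/10 -3/5 0; 0 0 1]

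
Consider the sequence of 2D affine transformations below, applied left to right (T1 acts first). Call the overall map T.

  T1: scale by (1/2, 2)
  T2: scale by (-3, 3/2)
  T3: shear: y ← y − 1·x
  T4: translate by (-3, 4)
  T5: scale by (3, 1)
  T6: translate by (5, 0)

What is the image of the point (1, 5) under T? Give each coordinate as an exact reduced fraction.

T1 scale by (1/2, 2): (1, 5) → (1/2, 10)
T2 scale by (-3, 3/2): (1/2, 10) → (-3/2, 15)
T3 shear: y ← y − 1·x: (-3/2, 15) → (-3/2, 33/2)
T4 translate by (-3, 4): (-3/2, 33/2) → (-9/2, 41/2)
T5 scale by (3, 1): (-9/2, 41/2) → (-27/2, 41/2)
T6 translate by (5, 0): (-27/2, 41/2) → (-17/2, 41/2)

T(p) = (-17/2, 41/2)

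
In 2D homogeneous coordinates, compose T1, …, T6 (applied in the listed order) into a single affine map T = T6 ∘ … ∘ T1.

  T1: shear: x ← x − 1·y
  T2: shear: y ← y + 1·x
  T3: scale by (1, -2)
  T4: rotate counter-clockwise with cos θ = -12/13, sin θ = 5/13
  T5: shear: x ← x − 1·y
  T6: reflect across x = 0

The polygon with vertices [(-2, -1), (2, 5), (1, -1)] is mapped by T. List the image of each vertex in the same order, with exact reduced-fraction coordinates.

T1 shear: x ← x − 1·y: (-2, -1) → (-1, -1); (2, 5) → (-3, 5); (1, -1) → (2, -1)
T2 shear: y ← y + 1·x: (-1, -1) → (-1, -2); (-3, 5) → (-3, 2); (2, -1) → (2, 1)
T3 scale by (1, -2): (-1, -2) → (-1, 4); (-3, 2) → (-3, -4); (2, 1) → (2, -2)
T4 rotate counter-clockwise with cos θ = -12/13, sin θ = 5/13: (-1, 4) → (-8/13, -53/13); (-3, -4) → (56/13, 33/13); (2, -2) → (-14/13, 34/13)
T5 shear: x ← x − 1·y: (-8/13, -53/13) → (45/13, -53/13); (56/13, 33/13) → (23/13, 33/13); (-14/13, 34/13) → (-48/13, 34/13)
T6 reflect across x = 0: (45/13, -53/13) → (-45/13, -53/13); (23/13, 33/13) → (-23/13, 33/13); (-48/13, 34/13) → (48/13, 34/13)

image vertices: (-45/13, -53/13), (-23/13, 33/13), (48/13, 34/13)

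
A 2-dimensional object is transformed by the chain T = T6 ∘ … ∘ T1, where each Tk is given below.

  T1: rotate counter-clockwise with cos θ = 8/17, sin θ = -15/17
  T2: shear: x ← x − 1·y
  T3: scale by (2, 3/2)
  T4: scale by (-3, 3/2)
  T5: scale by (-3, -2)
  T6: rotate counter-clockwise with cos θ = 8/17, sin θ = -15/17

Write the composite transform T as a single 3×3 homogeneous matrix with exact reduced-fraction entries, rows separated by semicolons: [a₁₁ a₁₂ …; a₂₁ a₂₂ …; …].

T = [8649/578 468/289 0; -5670/289 -2178/289 0; 0 0 1]

T1 = [8/17 15/17 0; -15/17 8/17 0; 0 0 1]
T2·T1 = [23/17 7/17 0; -15/17 8/17 0; 0 0 1]
T3·…·T1 = [46/17 14/17 0; -45/34 12/17 0; 0 0 1]
T4·…·T1 = [-138/17 -42/17 0; -135/68 18/17 0; 0 0 1]
T5·…·T1 = [414/17 126/17 0; 135/34 -36/17 0; 0 0 1]
T6·…·T1 = [8649/578 468/289 0; -5670/289 -2178/289 0; 0 0 1]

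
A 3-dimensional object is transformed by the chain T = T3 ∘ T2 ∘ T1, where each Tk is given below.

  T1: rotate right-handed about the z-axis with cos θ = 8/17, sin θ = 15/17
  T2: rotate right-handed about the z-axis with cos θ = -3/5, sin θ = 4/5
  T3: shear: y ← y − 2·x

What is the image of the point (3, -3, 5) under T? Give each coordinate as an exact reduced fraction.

T1 rotate right-handed about the z-axis with cos θ = 8/17, sin θ = 15/17: (3, -3, 5) → (69/17, 21/17, 5)
T2 rotate right-handed about the z-axis with cos θ = -3/5, sin θ = 4/5: (69/17, 21/17, 5) → (-291/85, 213/85, 5)
T3 shear: y ← y − 2·x: (-291/85, 213/85, 5) → (-291/85, 159/17, 5)

T(p) = (-291/85, 159/17, 5)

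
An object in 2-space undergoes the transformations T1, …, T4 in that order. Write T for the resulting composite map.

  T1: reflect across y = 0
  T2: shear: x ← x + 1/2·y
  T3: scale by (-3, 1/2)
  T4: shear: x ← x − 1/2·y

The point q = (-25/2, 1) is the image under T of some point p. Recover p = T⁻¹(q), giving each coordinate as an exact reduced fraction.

p = (3, -2)

T1 = [1 0 0; 0 -1 0; 0 0 1]
T2·T1 = [1 -1/2 0; 0 -1 0; 0 0 1]
T3·…·T1 = [-3 3/2 0; 0 -1/2 0; 0 0 1]
T4·…·T1 = [-3 7/4 0; 0 -1/2 0; 0 0 1]
det M = 3/2; M⁻¹ = [-1/3 -7/6 0; 0 -2 0; 0 0 1]
M⁻¹ · (-25/2, 1)ᵀ = (3, -2)ᵀ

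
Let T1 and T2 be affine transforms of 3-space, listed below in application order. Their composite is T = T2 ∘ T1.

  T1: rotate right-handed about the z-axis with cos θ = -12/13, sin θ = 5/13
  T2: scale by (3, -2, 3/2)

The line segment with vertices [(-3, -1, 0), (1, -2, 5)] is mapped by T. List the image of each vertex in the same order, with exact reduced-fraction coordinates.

T1 rotate right-handed about the z-axis with cos θ = -12/13, sin θ = 5/13: (-3, -1, 0) → (41/13, -3/13, 0); (1, -2, 5) → (-2/13, 29/13, 5)
T2 scale by (3, -2, 3/2): (41/13, -3/13, 0) → (123/13, 6/13, 0); (-2/13, 29/13, 5) → (-6/13, -58/13, 15/2)

image vertices: (123/13, 6/13, 0), (-6/13, -58/13, 15/2)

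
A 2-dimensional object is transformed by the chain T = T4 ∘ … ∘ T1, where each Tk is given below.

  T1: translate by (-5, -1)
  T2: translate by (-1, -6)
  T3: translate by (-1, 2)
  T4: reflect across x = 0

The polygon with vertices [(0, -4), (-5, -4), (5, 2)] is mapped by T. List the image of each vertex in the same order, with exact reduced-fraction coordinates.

image vertices: (7, -9), (12, -9), (2, -3)

T1 translate by (-5, -1): (0, -4) → (-5, -5); (-5, -4) → (-10, -5); (5, 2) → (0, 1)
T2 translate by (-1, -6): (-5, -5) → (-6, -11); (-10, -5) → (-11, -11); (0, 1) → (-1, -5)
T3 translate by (-1, 2): (-6, -11) → (-7, -9); (-11, -11) → (-12, -9); (-1, -5) → (-2, -3)
T4 reflect across x = 0: (-7, -9) → (7, -9); (-12, -9) → (12, -9); (-2, -3) → (2, -3)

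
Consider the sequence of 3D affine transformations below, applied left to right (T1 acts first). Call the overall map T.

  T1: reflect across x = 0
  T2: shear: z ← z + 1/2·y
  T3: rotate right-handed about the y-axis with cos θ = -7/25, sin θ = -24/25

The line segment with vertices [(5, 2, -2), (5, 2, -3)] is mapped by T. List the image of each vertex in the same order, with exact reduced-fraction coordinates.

T1 reflect across x = 0: (5, 2, -2) → (-5, 2, -2); (5, 2, -3) → (-5, 2, -3)
T2 shear: z ← z + 1/2·y: (-5, 2, -2) → (-5, 2, -1); (-5, 2, -3) → (-5, 2, -2)
T3 rotate right-handed about the y-axis with cos θ = -7/25, sin θ = -24/25: (-5, 2, -1) → (59/25, 2, -113/25); (-5, 2, -2) → (83/25, 2, -106/25)

image vertices: (59/25, 2, -113/25), (83/25, 2, -106/25)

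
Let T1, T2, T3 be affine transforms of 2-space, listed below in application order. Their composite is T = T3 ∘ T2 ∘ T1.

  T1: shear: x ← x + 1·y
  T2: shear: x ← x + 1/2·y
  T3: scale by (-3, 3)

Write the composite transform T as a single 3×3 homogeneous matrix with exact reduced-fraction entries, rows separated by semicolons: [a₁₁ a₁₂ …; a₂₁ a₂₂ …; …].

T1 = [1 1 0; 0 1 0; 0 0 1]
T2·T1 = [1 3/2 0; 0 1 0; 0 0 1]
T3·…·T1 = [-3 -9/2 0; 0 3 0; 0 0 1]

T = [-3 -9/2 0; 0 3 0; 0 0 1]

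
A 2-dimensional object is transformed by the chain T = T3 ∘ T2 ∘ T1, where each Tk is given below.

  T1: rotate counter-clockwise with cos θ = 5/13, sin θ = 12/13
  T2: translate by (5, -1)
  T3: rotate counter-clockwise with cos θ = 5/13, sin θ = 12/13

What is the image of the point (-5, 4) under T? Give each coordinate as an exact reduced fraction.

T(p) = (596/169, -361/169)

T1 rotate counter-clockwise with cos θ = 5/13, sin θ = 12/13: (-5, 4) → (-73/13, -40/13)
T2 translate by (5, -1): (-73/13, -40/13) → (-8/13, -53/13)
T3 rotate counter-clockwise with cos θ = 5/13, sin θ = 12/13: (-8/13, -53/13) → (596/169, -361/169)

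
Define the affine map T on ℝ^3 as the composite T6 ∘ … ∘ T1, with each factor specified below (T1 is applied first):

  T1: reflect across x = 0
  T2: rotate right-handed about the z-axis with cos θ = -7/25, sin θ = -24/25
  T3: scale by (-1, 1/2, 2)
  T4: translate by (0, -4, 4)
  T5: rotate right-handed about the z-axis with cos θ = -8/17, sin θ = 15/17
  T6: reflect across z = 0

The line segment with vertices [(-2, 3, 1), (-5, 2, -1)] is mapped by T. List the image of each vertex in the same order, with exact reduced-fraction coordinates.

image vertices: (4963/850, 206/425, -6), (2609/425, 1141/425, -2)

T1 reflect across x = 0: (-2, 3, 1) → (2, 3, 1); (-5, 2, -1) → (5, 2, -1)
T2 rotate right-handed about the z-axis with cos θ = -7/25, sin θ = -24/25: (2, 3, 1) → (58/25, -69/25, 1); (5, 2, -1) → (13/25, -134/25, -1)
T3 scale by (-1, 1/2, 2): (58/25, -69/25, 1) → (-58/25, -69/50, 2); (13/25, -134/25, -1) → (-13/25, -67/25, -2)
T4 translate by (0, -4, 4): (-58/25, -69/50, 2) → (-58/25, -269/50, 6); (-13/25, -67/25, -2) → (-13/25, -167/25, 2)
T5 rotate right-handed about the z-axis with cos θ = -8/17, sin θ = 15/17: (-58/25, -269/50, 6) → (4963/850, 206/425, 6); (-13/25, -167/25, 2) → (2609/425, 1141/425, 2)
T6 reflect across z = 0: (4963/850, 206/425, 6) → (4963/850, 206/425, -6); (2609/425, 1141/425, 2) → (2609/425, 1141/425, -2)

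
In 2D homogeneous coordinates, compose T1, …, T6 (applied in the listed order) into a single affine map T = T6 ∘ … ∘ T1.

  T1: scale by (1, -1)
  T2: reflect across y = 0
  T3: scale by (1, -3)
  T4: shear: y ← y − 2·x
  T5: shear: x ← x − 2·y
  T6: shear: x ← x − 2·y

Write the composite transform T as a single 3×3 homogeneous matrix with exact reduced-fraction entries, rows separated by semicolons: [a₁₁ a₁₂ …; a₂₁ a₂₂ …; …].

T = [9 12 0; -2 -3 0; 0 0 1]

T1 = [1 0 0; 0 -1 0; 0 0 1]
T2·T1 = [1 0 0; 0 1 0; 0 0 1]
T3·…·T1 = [1 0 0; 0 -3 0; 0 0 1]
T4·…·T1 = [1 0 0; -2 -3 0; 0 0 1]
T5·…·T1 = [5 6 0; -2 -3 0; 0 0 1]
T6·…·T1 = [9 12 0; -2 -3 0; 0 0 1]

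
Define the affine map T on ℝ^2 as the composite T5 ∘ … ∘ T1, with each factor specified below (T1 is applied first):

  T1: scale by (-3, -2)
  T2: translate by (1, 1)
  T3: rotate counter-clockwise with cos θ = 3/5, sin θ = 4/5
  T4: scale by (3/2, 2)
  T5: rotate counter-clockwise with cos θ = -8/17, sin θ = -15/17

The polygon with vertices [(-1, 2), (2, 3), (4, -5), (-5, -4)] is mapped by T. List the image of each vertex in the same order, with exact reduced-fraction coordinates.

image vertices: (-78/85, -652/85), (-222/17, 179/34), (594/85, 3817/170), (2586/85, -1726/85)

T1 scale by (-3, -2): (-1, 2) → (3, -4); (2, 3) → (-6, -6); (4, -5) → (-12, 10); (-5, -4) → (15, 8)
T2 translate by (1, 1): (3, -4) → (4, -3); (-6, -6) → (-5, -5); (-12, 10) → (-11, 11); (15, 8) → (16, 9)
T3 rotate counter-clockwise with cos θ = 3/5, sin θ = 4/5: (4, -3) → (24/5, 7/5); (-5, -5) → (1, -7); (-11, 11) → (-77/5, -11/5); (16, 9) → (12/5, 91/5)
T4 scale by (3/2, 2): (24/5, 7/5) → (36/5, 14/5); (1, -7) → (3/2, -14); (-77/5, -11/5) → (-231/10, -22/5); (12/5, 91/5) → (18/5, 182/5)
T5 rotate counter-clockwise with cos θ = -8/17, sin θ = -15/17: (36/5, 14/5) → (-78/85, -652/85); (3/2, -14) → (-222/17, 179/34); (-231/10, -22/5) → (594/85, 3817/170); (18/5, 182/5) → (2586/85, -1726/85)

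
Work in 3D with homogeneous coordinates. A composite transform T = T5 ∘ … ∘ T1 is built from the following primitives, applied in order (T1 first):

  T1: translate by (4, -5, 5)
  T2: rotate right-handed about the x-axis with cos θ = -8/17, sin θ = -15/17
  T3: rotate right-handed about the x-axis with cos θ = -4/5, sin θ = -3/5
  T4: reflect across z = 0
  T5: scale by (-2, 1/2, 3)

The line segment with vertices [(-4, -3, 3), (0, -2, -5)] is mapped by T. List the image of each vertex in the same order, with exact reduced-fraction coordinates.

T1 translate by (4, -5, 5): (-4, -3, 3) → (0, -8, 8); (0, -2, -5) → (4, -7, 0)
T2 rotate right-handed about the x-axis with cos θ = -8/17, sin θ = -15/17: (0, -8, 8) → (0, 184/17, 56/17); (4, -7, 0) → (4, 56/17, 105/17)
T3 rotate right-handed about the x-axis with cos θ = -4/5, sin θ = -3/5: (0, 184/17, 56/17) → (0, -568/85, -776/85); (4, 56/17, 105/17) → (4, 91/85, -588/85)
T4 reflect across z = 0: (0, -568/85, -776/85) → (0, -568/85, 776/85); (4, 91/85, -588/85) → (4, 91/85, 588/85)
T5 scale by (-2, 1/2, 3): (0, -568/85, 776/85) → (0, -284/85, 2328/85); (4, 91/85, 588/85) → (-8, 91/170, 1764/85)

image vertices: (0, -284/85, 2328/85), (-8, 91/170, 1764/85)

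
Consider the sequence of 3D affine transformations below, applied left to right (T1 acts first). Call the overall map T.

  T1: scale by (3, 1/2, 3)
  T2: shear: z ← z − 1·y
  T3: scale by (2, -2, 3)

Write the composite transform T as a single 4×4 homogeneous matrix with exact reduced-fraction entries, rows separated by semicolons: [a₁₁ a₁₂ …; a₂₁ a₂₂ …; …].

T = [6 0 0 0; 0 -1 0 0; 0 -3/2 9 0; 0 0 0 1]

T1 = [3 0 0 0; 0 1/2 0 0; 0 0 3 0; 0 0 0 1]
T2·T1 = [3 0 0 0; 0 1/2 0 0; 0 -1/2 3 0; 0 0 0 1]
T3·…·T1 = [6 0 0 0; 0 -1 0 0; 0 -3/2 9 0; 0 0 0 1]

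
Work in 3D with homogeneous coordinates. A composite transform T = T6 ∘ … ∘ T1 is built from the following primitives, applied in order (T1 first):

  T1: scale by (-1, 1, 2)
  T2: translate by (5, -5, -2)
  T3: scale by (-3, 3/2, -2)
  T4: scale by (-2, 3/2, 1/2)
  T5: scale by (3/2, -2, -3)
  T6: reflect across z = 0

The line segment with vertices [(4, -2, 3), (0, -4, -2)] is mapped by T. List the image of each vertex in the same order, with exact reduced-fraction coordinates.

image vertices: (9, 63/2, -12), (45, 81/2, 18)

T1 scale by (-1, 1, 2): (4, -2, 3) → (-4, -2, 6); (0, -4, -2) → (0, -4, -4)
T2 translate by (5, -5, -2): (-4, -2, 6) → (1, -7, 4); (0, -4, -4) → (5, -9, -6)
T3 scale by (-3, 3/2, -2): (1, -7, 4) → (-3, -21/2, -8); (5, -9, -6) → (-15, -27/2, 12)
T4 scale by (-2, 3/2, 1/2): (-3, -21/2, -8) → (6, -63/4, -4); (-15, -27/2, 12) → (30, -81/4, 6)
T5 scale by (3/2, -2, -3): (6, -63/4, -4) → (9, 63/2, 12); (30, -81/4, 6) → (45, 81/2, -18)
T6 reflect across z = 0: (9, 63/2, 12) → (9, 63/2, -12); (45, 81/2, -18) → (45, 81/2, 18)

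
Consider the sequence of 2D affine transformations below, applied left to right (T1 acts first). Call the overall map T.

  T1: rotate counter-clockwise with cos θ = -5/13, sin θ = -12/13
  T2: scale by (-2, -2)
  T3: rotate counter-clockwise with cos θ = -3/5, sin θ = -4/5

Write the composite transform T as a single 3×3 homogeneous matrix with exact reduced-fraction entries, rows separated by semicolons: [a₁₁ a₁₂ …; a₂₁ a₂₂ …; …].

T1 = [-5/13 12/13 0; -12/13 -5/13 0; 0 0 1]
T2·T1 = [10/13 -24/13 0; 24/13 10/13 0; 0 0 1]
T3·…·T1 = [66/65 112/65 0; -112/65 66/65 0; 0 0 1]

T = [66/65 112/65 0; -112/65 66/65 0; 0 0 1]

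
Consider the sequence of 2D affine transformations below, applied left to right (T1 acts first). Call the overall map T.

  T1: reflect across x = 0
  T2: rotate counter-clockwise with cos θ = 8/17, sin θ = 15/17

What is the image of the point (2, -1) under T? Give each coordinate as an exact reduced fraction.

T1 reflect across x = 0: (2, -1) → (-2, -1)
T2 rotate counter-clockwise with cos θ = 8/17, sin θ = 15/17: (-2, -1) → (-1/17, -38/17)

T(p) = (-1/17, -38/17)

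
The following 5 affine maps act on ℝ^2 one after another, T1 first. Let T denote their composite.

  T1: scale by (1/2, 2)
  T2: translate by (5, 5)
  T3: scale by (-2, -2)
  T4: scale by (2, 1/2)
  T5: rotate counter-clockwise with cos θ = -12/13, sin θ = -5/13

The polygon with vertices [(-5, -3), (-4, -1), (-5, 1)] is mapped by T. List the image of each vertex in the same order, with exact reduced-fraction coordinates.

image vertices: (125/13, 38/13), (129/13, 96/13), (85/13, 134/13)

T1 scale by (1/2, 2): (-5, -3) → (-5/2, -6); (-4, -1) → (-2, -2); (-5, 1) → (-5/2, 2)
T2 translate by (5, 5): (-5/2, -6) → (5/2, -1); (-2, -2) → (3, 3); (-5/2, 2) → (5/2, 7)
T3 scale by (-2, -2): (5/2, -1) → (-5, 2); (3, 3) → (-6, -6); (5/2, 7) → (-5, -14)
T4 scale by (2, 1/2): (-5, 2) → (-10, 1); (-6, -6) → (-12, -3); (-5, -14) → (-10, -7)
T5 rotate counter-clockwise with cos θ = -12/13, sin θ = -5/13: (-10, 1) → (125/13, 38/13); (-12, -3) → (129/13, 96/13); (-10, -7) → (85/13, 134/13)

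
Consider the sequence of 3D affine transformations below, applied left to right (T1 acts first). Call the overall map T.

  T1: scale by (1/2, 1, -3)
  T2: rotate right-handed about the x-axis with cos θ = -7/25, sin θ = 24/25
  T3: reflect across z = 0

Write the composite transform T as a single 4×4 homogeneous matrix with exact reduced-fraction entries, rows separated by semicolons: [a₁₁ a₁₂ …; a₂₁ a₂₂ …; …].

T1 = [1/2 0 0 0; 0 1 0 0; 0 0 -3 0; 0 0 0 1]
T2·T1 = [1/2 0 0 0; 0 -7/25 72/25 0; 0 24/25 21/25 0; 0 0 0 1]
T3·…·T1 = [1/2 0 0 0; 0 -7/25 72/25 0; 0 -24/25 -21/25 0; 0 0 0 1]

T = [1/2 0 0 0; 0 -7/25 72/25 0; 0 -24/25 -21/25 0; 0 0 0 1]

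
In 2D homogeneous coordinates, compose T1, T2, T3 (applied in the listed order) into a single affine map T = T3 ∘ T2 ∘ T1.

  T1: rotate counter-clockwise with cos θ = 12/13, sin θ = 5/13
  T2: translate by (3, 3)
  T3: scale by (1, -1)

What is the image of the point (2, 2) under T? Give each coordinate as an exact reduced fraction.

T(p) = (53/13, -73/13)

T1 rotate counter-clockwise with cos θ = 12/13, sin θ = 5/13: (2, 2) → (14/13, 34/13)
T2 translate by (3, 3): (14/13, 34/13) → (53/13, 73/13)
T3 scale by (1, -1): (53/13, 73/13) → (53/13, -73/13)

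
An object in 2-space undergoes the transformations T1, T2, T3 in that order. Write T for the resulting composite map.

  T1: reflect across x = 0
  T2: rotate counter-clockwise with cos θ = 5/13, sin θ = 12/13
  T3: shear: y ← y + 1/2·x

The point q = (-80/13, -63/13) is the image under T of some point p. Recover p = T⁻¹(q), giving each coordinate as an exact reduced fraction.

p = (4, 5)

T1 = [-1 0 0; 0 1 0; 0 0 1]
T2·T1 = [-5/13 -12/13 0; -12/13 5/13 0; 0 0 1]
T3·…·T1 = [-5/13 -12/13 0; -29/26 -1/13 0; 0 0 1]
det M = -1; M⁻¹ = [1/13 -12/13 0; -29/26 5/13 0; 0 0 1]
M⁻¹ · (-80/13, -63/13)ᵀ = (4, 5)ᵀ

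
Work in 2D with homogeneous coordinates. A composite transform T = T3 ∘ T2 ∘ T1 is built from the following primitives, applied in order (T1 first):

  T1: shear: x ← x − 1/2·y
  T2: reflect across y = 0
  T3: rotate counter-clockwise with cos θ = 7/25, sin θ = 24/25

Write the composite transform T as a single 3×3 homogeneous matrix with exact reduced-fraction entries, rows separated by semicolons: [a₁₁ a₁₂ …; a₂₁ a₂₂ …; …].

T1 = [1 -1/2 0; 0 1 0; 0 0 1]
T2·T1 = [1 -1/2 0; 0 -1 0; 0 0 1]
T3·…·T1 = [7/25 41/50 0; 24/25 -19/25 0; 0 0 1]

T = [7/25 41/50 0; 24/25 -19/25 0; 0 0 1]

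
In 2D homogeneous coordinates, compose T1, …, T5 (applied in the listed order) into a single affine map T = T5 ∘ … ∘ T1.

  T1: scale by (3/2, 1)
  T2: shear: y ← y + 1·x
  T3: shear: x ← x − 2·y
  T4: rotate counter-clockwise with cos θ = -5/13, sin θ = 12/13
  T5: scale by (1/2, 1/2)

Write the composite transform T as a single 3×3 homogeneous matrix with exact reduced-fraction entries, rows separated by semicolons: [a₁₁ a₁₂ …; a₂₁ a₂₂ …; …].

T = [-21/52 -1/13 0; -51/52 -29/26 0; 0 0 1]

T1 = [3/2 0 0; 0 1 0; 0 0 1]
T2·T1 = [3/2 0 0; 3/2 1 0; 0 0 1]
T3·…·T1 = [-3/2 -2 0; 3/2 1 0; 0 0 1]
T4·…·T1 = [-21/26 -2/13 0; -51/26 -29/13 0; 0 0 1]
T5·…·T1 = [-21/52 -1/13 0; -51/52 -29/26 0; 0 0 1]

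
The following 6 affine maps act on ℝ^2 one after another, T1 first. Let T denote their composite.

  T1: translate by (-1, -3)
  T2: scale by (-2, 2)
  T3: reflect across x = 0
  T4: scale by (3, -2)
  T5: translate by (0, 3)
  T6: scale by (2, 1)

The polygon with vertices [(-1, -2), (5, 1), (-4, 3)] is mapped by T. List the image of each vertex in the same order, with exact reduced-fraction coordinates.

image vertices: (-24, 23), (48, 11), (-60, 3)

T1 translate by (-1, -3): (-1, -2) → (-2, -5); (5, 1) → (4, -2); (-4, 3) → (-5, 0)
T2 scale by (-2, 2): (-2, -5) → (4, -10); (4, -2) → (-8, -4); (-5, 0) → (10, 0)
T3 reflect across x = 0: (4, -10) → (-4, -10); (-8, -4) → (8, -4); (10, 0) → (-10, 0)
T4 scale by (3, -2): (-4, -10) → (-12, 20); (8, -4) → (24, 8); (-10, 0) → (-30, 0)
T5 translate by (0, 3): (-12, 20) → (-12, 23); (24, 8) → (24, 11); (-30, 0) → (-30, 3)
T6 scale by (2, 1): (-12, 23) → (-24, 23); (24, 11) → (48, 11); (-30, 3) → (-60, 3)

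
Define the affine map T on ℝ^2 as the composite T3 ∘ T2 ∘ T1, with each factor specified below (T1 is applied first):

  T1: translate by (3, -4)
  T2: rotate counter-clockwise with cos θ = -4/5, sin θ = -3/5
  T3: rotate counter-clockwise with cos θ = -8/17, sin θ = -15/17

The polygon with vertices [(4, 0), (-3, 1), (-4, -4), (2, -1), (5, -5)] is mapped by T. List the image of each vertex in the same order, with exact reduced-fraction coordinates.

image vertices: (49/17, 128/17), (252/85, 39/85), (137/17, 4/17), (71/17, 97/17), (652/85, 789/85)

T1 translate by (3, -4): (4, 0) → (7, -4); (-3, 1) → (0, -3); (-4, -4) → (-1, -8); (2, -1) → (5, -5); (5, -5) → (8, -9)
T2 rotate counter-clockwise with cos θ = -4/5, sin θ = -3/5: (7, -4) → (-8, -1); (0, -3) → (-9/5, 12/5); (-1, -8) → (-4, 7); (5, -5) → (-7, 1); (8, -9) → (-59/5, 12/5)
T3 rotate counter-clockwise with cos θ = -8/17, sin θ = -15/17: (-8, -1) → (49/17, 128/17); (-9/5, 12/5) → (252/85, 39/85); (-4, 7) → (137/17, 4/17); (-7, 1) → (71/17, 97/17); (-59/5, 12/5) → (652/85, 789/85)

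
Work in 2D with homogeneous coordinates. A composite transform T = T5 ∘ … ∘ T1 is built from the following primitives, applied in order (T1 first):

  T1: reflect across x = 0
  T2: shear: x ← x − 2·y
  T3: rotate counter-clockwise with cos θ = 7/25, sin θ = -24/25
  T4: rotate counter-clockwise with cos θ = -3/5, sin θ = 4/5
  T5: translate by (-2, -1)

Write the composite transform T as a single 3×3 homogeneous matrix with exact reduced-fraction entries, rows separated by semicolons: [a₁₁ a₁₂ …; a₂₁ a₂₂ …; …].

T1 = [-1 0 0; 0 1 0; 0 0 1]
T2·T1 = [-1 -2 0; 0 1 0; 0 0 1]
T3·…·T1 = [-7/25 2/5 0; 24/25 11/5 0; 0 0 1]
T4·…·T1 = [-3/5 -2 0; -4/5 -1 0; 0 0 1]
T5·…·T1 = [-3/5 -2 -2; -4/5 -1 -1; 0 0 1]

T = [-3/5 -2 -2; -4/5 -1 -1; 0 0 1]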